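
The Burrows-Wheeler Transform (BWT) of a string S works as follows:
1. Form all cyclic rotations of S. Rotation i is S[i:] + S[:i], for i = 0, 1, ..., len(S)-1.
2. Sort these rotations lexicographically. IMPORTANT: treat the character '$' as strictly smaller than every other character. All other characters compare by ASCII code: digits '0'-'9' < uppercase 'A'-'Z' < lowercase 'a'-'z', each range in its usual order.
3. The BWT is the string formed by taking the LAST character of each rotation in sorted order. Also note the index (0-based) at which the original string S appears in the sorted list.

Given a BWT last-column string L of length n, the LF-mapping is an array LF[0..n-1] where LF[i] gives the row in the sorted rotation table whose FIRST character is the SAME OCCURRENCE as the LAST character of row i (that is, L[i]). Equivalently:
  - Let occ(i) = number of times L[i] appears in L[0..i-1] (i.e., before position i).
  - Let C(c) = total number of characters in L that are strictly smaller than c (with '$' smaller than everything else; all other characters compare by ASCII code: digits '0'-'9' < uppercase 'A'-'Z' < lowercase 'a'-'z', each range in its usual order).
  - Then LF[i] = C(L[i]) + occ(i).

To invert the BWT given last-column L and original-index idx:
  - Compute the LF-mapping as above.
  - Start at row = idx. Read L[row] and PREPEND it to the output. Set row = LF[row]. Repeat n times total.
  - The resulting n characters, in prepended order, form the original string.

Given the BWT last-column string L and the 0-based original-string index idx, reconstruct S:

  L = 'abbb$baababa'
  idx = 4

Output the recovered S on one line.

LF mapping: 1 6 7 8 0 9 2 3 10 4 11 5
Walk LF starting at row 4, prepending L[row]:
  step 1: row=4, L[4]='$', prepend. Next row=LF[4]=0
  step 2: row=0, L[0]='a', prepend. Next row=LF[0]=1
  step 3: row=1, L[1]='b', prepend. Next row=LF[1]=6
  step 4: row=6, L[6]='a', prepend. Next row=LF[6]=2
  step 5: row=2, L[2]='b', prepend. Next row=LF[2]=7
  step 6: row=7, L[7]='a', prepend. Next row=LF[7]=3
  step 7: row=3, L[3]='b', prepend. Next row=LF[3]=8
  step 8: row=8, L[8]='b', prepend. Next row=LF[8]=10
  step 9: row=10, L[10]='b', prepend. Next row=LF[10]=11
  step 10: row=11, L[11]='a', prepend. Next row=LF[11]=5
  step 11: row=5, L[5]='b', prepend. Next row=LF[5]=9
  step 12: row=9, L[9]='a', prepend. Next row=LF[9]=4
Reversed output: ababbbababa$

Answer: ababbbababa$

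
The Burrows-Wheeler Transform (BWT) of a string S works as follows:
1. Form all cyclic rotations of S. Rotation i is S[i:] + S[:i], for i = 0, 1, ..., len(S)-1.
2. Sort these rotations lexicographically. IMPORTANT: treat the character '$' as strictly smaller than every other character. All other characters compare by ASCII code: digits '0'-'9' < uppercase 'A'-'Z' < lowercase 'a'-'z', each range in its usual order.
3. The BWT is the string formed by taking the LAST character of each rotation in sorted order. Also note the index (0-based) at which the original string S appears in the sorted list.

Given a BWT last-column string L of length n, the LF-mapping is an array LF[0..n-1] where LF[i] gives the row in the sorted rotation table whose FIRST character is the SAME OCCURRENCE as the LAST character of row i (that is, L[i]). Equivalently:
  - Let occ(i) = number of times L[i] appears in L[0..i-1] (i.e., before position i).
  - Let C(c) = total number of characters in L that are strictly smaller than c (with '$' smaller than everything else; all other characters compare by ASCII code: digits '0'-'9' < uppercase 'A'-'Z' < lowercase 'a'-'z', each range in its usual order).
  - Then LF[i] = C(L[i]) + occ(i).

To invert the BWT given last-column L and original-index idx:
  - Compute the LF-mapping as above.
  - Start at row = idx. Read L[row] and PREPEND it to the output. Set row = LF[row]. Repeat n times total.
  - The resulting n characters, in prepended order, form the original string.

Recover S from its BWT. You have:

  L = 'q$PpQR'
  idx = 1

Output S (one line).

LF mapping: 5 0 1 4 2 3
Walk LF starting at row 1, prepending L[row]:
  step 1: row=1, L[1]='$', prepend. Next row=LF[1]=0
  step 2: row=0, L[0]='q', prepend. Next row=LF[0]=5
  step 3: row=5, L[5]='R', prepend. Next row=LF[5]=3
  step 4: row=3, L[3]='p', prepend. Next row=LF[3]=4
  step 5: row=4, L[4]='Q', prepend. Next row=LF[4]=2
  step 6: row=2, L[2]='P', prepend. Next row=LF[2]=1
Reversed output: PQpRq$

Answer: PQpRq$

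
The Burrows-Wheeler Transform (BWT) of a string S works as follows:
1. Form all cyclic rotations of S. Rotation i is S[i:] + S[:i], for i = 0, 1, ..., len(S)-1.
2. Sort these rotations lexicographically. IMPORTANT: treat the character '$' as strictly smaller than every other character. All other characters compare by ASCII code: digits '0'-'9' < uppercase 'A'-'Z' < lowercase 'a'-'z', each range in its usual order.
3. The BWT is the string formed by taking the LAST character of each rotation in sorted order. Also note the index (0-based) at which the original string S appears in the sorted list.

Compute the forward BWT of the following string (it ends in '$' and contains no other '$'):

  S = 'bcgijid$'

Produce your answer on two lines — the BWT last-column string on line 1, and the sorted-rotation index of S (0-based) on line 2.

All 8 rotations (rotation i = S[i:]+S[:i]):
  rot[0] = bcgijid$
  rot[1] = cgijid$b
  rot[2] = gijid$bc
  rot[3] = ijid$bcg
  rot[4] = jid$bcgi
  rot[5] = id$bcgij
  rot[6] = d$bcgiji
  rot[7] = $bcgijid
Sorted (with $ < everything):
  sorted[0] = $bcgijid  (last char: 'd')
  sorted[1] = bcgijid$  (last char: '$')
  sorted[2] = cgijid$b  (last char: 'b')
  sorted[3] = d$bcgiji  (last char: 'i')
  sorted[4] = gijid$bc  (last char: 'c')
  sorted[5] = id$bcgij  (last char: 'j')
  sorted[6] = ijid$bcg  (last char: 'g')
  sorted[7] = jid$bcgi  (last char: 'i')
Last column: d$bicjgi
Original string S is at sorted index 1

Answer: d$bicjgi
1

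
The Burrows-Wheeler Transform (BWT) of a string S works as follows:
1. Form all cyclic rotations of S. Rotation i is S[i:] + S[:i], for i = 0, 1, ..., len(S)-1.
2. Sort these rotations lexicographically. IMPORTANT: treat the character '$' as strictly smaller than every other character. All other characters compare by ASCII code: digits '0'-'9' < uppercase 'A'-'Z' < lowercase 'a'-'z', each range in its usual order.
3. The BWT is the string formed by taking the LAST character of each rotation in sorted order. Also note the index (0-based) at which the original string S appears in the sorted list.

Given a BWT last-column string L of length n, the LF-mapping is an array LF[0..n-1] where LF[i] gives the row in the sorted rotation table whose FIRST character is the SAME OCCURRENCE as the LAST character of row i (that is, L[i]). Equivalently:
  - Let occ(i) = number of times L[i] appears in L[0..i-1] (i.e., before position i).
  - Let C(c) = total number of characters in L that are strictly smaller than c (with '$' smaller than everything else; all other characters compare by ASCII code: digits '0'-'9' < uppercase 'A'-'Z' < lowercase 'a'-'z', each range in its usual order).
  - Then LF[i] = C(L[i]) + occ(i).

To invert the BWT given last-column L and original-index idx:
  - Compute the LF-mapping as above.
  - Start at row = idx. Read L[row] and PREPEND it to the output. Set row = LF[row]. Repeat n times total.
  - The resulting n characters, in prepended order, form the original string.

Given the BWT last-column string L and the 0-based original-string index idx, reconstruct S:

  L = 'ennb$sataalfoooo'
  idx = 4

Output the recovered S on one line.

LF mapping: 5 8 9 4 0 14 1 15 2 3 7 6 10 11 12 13
Walk LF starting at row 4, prepending L[row]:
  step 1: row=4, L[4]='$', prepend. Next row=LF[4]=0
  step 2: row=0, L[0]='e', prepend. Next row=LF[0]=5
  step 3: row=5, L[5]='s', prepend. Next row=LF[5]=14
  step 4: row=14, L[14]='o', prepend. Next row=LF[14]=12
  step 5: row=12, L[12]='o', prepend. Next row=LF[12]=10
  step 6: row=10, L[10]='l', prepend. Next row=LF[10]=7
  step 7: row=7, L[7]='t', prepend. Next row=LF[7]=15
  step 8: row=15, L[15]='o', prepend. Next row=LF[15]=13
  step 9: row=13, L[13]='o', prepend. Next row=LF[13]=11
  step 10: row=11, L[11]='f', prepend. Next row=LF[11]=6
  step 11: row=6, L[6]='a', prepend. Next row=LF[6]=1
  step 12: row=1, L[1]='n', prepend. Next row=LF[1]=8
  step 13: row=8, L[8]='a', prepend. Next row=LF[8]=2
  step 14: row=2, L[2]='n', prepend. Next row=LF[2]=9
  step 15: row=9, L[9]='a', prepend. Next row=LF[9]=3
  step 16: row=3, L[3]='b', prepend. Next row=LF[3]=4
Reversed output: bananafootloose$

Answer: bananafootloose$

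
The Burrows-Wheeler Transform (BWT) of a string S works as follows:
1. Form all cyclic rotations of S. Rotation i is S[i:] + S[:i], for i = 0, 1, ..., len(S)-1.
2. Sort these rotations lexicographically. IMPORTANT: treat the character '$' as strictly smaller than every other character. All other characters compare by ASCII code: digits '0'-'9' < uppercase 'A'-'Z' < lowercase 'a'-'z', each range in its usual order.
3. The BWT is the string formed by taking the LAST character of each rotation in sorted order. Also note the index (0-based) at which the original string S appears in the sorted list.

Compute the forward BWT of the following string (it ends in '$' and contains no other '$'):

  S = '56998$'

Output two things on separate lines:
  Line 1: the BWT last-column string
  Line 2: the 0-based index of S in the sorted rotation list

Answer: 8$5996
1

Derivation:
All 6 rotations (rotation i = S[i:]+S[:i]):
  rot[0] = 56998$
  rot[1] = 6998$5
  rot[2] = 998$56
  rot[3] = 98$569
  rot[4] = 8$5699
  rot[5] = $56998
Sorted (with $ < everything):
  sorted[0] = $56998  (last char: '8')
  sorted[1] = 56998$  (last char: '$')
  sorted[2] = 6998$5  (last char: '5')
  sorted[3] = 8$5699  (last char: '9')
  sorted[4] = 98$569  (last char: '9')
  sorted[5] = 998$56  (last char: '6')
Last column: 8$5996
Original string S is at sorted index 1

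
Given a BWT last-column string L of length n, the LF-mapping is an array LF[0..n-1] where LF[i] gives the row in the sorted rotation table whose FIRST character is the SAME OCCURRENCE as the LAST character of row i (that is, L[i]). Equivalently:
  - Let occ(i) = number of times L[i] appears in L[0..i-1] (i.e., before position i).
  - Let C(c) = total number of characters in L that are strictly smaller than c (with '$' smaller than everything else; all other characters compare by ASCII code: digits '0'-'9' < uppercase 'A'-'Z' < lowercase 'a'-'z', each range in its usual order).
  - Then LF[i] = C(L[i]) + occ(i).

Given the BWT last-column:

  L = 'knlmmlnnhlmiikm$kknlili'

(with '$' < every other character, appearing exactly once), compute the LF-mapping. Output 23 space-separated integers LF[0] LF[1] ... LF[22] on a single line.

Answer: 6 19 10 15 16 11 20 21 1 12 17 2 3 7 18 0 8 9 22 13 4 14 5

Derivation:
Char counts: '$':1, 'h':1, 'i':4, 'k':4, 'l':5, 'm':4, 'n':4
C (first-col start): C('$')=0, C('h')=1, C('i')=2, C('k')=6, C('l')=10, C('m')=15, C('n')=19
L[0]='k': occ=0, LF[0]=C('k')+0=6+0=6
L[1]='n': occ=0, LF[1]=C('n')+0=19+0=19
L[2]='l': occ=0, LF[2]=C('l')+0=10+0=10
L[3]='m': occ=0, LF[3]=C('m')+0=15+0=15
L[4]='m': occ=1, LF[4]=C('m')+1=15+1=16
L[5]='l': occ=1, LF[5]=C('l')+1=10+1=11
L[6]='n': occ=1, LF[6]=C('n')+1=19+1=20
L[7]='n': occ=2, LF[7]=C('n')+2=19+2=21
L[8]='h': occ=0, LF[8]=C('h')+0=1+0=1
L[9]='l': occ=2, LF[9]=C('l')+2=10+2=12
L[10]='m': occ=2, LF[10]=C('m')+2=15+2=17
L[11]='i': occ=0, LF[11]=C('i')+0=2+0=2
L[12]='i': occ=1, LF[12]=C('i')+1=2+1=3
L[13]='k': occ=1, LF[13]=C('k')+1=6+1=7
L[14]='m': occ=3, LF[14]=C('m')+3=15+3=18
L[15]='$': occ=0, LF[15]=C('$')+0=0+0=0
L[16]='k': occ=2, LF[16]=C('k')+2=6+2=8
L[17]='k': occ=3, LF[17]=C('k')+3=6+3=9
L[18]='n': occ=3, LF[18]=C('n')+3=19+3=22
L[19]='l': occ=3, LF[19]=C('l')+3=10+3=13
L[20]='i': occ=2, LF[20]=C('i')+2=2+2=4
L[21]='l': occ=4, LF[21]=C('l')+4=10+4=14
L[22]='i': occ=3, LF[22]=C('i')+3=2+3=5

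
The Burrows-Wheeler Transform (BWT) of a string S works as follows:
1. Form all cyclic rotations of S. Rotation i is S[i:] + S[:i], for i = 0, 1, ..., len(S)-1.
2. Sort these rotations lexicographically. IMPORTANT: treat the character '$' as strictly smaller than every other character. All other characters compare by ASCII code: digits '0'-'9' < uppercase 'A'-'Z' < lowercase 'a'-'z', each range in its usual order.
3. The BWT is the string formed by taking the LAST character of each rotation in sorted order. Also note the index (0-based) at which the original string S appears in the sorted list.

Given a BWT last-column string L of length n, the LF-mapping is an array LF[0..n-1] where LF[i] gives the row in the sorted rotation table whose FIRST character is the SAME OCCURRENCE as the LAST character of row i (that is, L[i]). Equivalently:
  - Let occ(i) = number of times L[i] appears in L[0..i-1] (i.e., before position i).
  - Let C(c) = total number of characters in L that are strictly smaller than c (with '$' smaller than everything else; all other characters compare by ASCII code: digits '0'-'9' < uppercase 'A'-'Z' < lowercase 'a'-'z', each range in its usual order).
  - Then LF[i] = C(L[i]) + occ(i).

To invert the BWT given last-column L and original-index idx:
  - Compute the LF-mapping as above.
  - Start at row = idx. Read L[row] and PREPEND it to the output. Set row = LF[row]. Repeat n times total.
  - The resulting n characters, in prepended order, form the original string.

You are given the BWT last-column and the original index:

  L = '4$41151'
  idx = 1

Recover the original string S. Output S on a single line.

Answer: 115414$

Derivation:
LF mapping: 4 0 5 1 2 6 3
Walk LF starting at row 1, prepending L[row]:
  step 1: row=1, L[1]='$', prepend. Next row=LF[1]=0
  step 2: row=0, L[0]='4', prepend. Next row=LF[0]=4
  step 3: row=4, L[4]='1', prepend. Next row=LF[4]=2
  step 4: row=2, L[2]='4', prepend. Next row=LF[2]=5
  step 5: row=5, L[5]='5', prepend. Next row=LF[5]=6
  step 6: row=6, L[6]='1', prepend. Next row=LF[6]=3
  step 7: row=3, L[3]='1', prepend. Next row=LF[3]=1
Reversed output: 115414$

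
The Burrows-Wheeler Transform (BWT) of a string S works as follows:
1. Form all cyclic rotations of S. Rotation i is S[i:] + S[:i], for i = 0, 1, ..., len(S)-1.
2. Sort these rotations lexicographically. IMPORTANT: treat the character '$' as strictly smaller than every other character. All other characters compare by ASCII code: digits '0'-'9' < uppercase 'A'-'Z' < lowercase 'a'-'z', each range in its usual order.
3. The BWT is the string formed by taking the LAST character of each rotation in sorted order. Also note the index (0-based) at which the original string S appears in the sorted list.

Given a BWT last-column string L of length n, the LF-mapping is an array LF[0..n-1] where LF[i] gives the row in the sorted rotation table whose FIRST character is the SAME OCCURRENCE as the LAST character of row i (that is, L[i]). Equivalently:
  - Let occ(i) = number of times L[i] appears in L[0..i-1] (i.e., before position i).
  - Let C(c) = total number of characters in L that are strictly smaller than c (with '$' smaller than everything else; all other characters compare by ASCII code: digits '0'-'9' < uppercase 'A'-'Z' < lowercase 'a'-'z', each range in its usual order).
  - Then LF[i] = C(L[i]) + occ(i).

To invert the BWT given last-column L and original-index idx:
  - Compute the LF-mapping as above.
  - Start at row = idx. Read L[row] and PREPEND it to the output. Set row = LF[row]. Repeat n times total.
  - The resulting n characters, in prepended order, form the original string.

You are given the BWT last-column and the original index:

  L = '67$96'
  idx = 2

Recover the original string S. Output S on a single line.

LF mapping: 1 3 0 4 2
Walk LF starting at row 2, prepending L[row]:
  step 1: row=2, L[2]='$', prepend. Next row=LF[2]=0
  step 2: row=0, L[0]='6', prepend. Next row=LF[0]=1
  step 3: row=1, L[1]='7', prepend. Next row=LF[1]=3
  step 4: row=3, L[3]='9', prepend. Next row=LF[3]=4
  step 5: row=4, L[4]='6', prepend. Next row=LF[4]=2
Reversed output: 6976$

Answer: 6976$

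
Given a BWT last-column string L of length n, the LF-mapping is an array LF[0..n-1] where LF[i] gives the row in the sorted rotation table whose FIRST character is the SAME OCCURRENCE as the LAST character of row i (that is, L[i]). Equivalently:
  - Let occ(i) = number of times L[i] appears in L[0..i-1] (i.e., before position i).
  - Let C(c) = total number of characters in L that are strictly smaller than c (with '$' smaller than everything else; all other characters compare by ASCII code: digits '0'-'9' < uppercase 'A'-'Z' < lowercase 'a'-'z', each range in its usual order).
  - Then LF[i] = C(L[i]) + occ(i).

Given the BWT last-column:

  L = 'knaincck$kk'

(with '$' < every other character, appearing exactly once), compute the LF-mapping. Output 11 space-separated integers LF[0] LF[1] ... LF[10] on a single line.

Answer: 5 9 1 4 10 2 3 6 0 7 8

Derivation:
Char counts: '$':1, 'a':1, 'c':2, 'i':1, 'k':4, 'n':2
C (first-col start): C('$')=0, C('a')=1, C('c')=2, C('i')=4, C('k')=5, C('n')=9
L[0]='k': occ=0, LF[0]=C('k')+0=5+0=5
L[1]='n': occ=0, LF[1]=C('n')+0=9+0=9
L[2]='a': occ=0, LF[2]=C('a')+0=1+0=1
L[3]='i': occ=0, LF[3]=C('i')+0=4+0=4
L[4]='n': occ=1, LF[4]=C('n')+1=9+1=10
L[5]='c': occ=0, LF[5]=C('c')+0=2+0=2
L[6]='c': occ=1, LF[6]=C('c')+1=2+1=3
L[7]='k': occ=1, LF[7]=C('k')+1=5+1=6
L[8]='$': occ=0, LF[8]=C('$')+0=0+0=0
L[9]='k': occ=2, LF[9]=C('k')+2=5+2=7
L[10]='k': occ=3, LF[10]=C('k')+3=5+3=8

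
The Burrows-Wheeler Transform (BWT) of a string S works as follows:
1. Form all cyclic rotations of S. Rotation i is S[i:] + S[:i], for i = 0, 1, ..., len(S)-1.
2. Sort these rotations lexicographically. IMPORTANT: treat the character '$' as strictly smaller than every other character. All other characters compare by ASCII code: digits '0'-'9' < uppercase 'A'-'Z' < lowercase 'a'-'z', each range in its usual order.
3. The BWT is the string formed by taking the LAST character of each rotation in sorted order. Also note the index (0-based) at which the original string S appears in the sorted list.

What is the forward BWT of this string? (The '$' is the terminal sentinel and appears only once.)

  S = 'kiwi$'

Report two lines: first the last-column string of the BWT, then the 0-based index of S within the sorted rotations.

All 5 rotations (rotation i = S[i:]+S[:i]):
  rot[0] = kiwi$
  rot[1] = iwi$k
  rot[2] = wi$ki
  rot[3] = i$kiw
  rot[4] = $kiwi
Sorted (with $ < everything):
  sorted[0] = $kiwi  (last char: 'i')
  sorted[1] = i$kiw  (last char: 'w')
  sorted[2] = iwi$k  (last char: 'k')
  sorted[3] = kiwi$  (last char: '$')
  sorted[4] = wi$ki  (last char: 'i')
Last column: iwk$i
Original string S is at sorted index 3

Answer: iwk$i
3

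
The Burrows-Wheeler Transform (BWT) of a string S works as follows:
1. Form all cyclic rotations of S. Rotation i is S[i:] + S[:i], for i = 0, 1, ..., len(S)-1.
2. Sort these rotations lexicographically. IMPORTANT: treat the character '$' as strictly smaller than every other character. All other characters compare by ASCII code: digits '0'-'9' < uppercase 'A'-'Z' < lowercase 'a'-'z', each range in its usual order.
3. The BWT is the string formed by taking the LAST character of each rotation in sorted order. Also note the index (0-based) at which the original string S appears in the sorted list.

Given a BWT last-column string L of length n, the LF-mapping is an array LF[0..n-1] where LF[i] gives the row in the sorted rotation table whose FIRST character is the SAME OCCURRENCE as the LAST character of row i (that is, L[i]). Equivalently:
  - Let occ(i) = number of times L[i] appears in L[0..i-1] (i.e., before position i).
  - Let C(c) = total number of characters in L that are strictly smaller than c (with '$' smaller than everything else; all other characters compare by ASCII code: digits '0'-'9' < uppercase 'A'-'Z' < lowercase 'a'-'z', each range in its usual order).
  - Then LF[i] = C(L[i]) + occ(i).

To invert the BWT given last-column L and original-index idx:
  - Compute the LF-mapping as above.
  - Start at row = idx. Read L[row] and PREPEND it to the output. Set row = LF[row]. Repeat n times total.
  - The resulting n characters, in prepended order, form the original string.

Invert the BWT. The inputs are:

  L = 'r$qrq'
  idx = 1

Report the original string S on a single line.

Answer: qqrr$

Derivation:
LF mapping: 3 0 1 4 2
Walk LF starting at row 1, prepending L[row]:
  step 1: row=1, L[1]='$', prepend. Next row=LF[1]=0
  step 2: row=0, L[0]='r', prepend. Next row=LF[0]=3
  step 3: row=3, L[3]='r', prepend. Next row=LF[3]=4
  step 4: row=4, L[4]='q', prepend. Next row=LF[4]=2
  step 5: row=2, L[2]='q', prepend. Next row=LF[2]=1
Reversed output: qqrr$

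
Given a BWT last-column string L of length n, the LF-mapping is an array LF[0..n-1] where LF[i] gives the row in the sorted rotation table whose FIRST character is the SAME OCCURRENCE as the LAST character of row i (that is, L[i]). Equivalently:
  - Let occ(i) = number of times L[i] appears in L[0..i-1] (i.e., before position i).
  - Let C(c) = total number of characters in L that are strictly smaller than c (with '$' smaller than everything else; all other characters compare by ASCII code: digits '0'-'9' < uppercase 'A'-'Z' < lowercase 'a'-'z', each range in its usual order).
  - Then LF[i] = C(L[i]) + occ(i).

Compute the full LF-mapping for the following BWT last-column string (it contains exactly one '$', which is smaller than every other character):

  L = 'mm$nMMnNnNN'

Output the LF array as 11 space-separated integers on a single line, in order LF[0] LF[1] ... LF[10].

Answer: 6 7 0 8 1 2 9 3 10 4 5

Derivation:
Char counts: '$':1, 'M':2, 'N':3, 'm':2, 'n':3
C (first-col start): C('$')=0, C('M')=1, C('N')=3, C('m')=6, C('n')=8
L[0]='m': occ=0, LF[0]=C('m')+0=6+0=6
L[1]='m': occ=1, LF[1]=C('m')+1=6+1=7
L[2]='$': occ=0, LF[2]=C('$')+0=0+0=0
L[3]='n': occ=0, LF[3]=C('n')+0=8+0=8
L[4]='M': occ=0, LF[4]=C('M')+0=1+0=1
L[5]='M': occ=1, LF[5]=C('M')+1=1+1=2
L[6]='n': occ=1, LF[6]=C('n')+1=8+1=9
L[7]='N': occ=0, LF[7]=C('N')+0=3+0=3
L[8]='n': occ=2, LF[8]=C('n')+2=8+2=10
L[9]='N': occ=1, LF[9]=C('N')+1=3+1=4
L[10]='N': occ=2, LF[10]=C('N')+2=3+2=5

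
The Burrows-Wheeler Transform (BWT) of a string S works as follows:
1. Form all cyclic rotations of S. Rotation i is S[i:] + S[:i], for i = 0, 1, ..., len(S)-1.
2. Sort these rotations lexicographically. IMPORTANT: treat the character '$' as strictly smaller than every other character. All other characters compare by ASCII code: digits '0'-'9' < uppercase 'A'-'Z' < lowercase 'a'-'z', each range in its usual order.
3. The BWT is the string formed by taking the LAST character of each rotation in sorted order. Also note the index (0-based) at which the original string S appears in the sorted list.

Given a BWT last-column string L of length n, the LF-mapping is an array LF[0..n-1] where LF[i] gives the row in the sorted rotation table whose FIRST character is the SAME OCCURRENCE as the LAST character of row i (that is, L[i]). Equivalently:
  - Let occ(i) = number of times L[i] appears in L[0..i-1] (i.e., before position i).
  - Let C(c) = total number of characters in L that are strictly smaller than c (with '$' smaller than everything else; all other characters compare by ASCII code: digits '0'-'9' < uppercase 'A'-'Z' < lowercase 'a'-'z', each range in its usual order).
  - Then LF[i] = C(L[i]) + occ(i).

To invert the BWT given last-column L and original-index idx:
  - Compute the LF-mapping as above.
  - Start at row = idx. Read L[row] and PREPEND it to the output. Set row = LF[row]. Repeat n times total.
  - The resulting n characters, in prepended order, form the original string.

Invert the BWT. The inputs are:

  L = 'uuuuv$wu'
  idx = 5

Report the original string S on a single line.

Answer: uwvuuuu$

Derivation:
LF mapping: 1 2 3 4 6 0 7 5
Walk LF starting at row 5, prepending L[row]:
  step 1: row=5, L[5]='$', prepend. Next row=LF[5]=0
  step 2: row=0, L[0]='u', prepend. Next row=LF[0]=1
  step 3: row=1, L[1]='u', prepend. Next row=LF[1]=2
  step 4: row=2, L[2]='u', prepend. Next row=LF[2]=3
  step 5: row=3, L[3]='u', prepend. Next row=LF[3]=4
  step 6: row=4, L[4]='v', prepend. Next row=LF[4]=6
  step 7: row=6, L[6]='w', prepend. Next row=LF[6]=7
  step 8: row=7, L[7]='u', prepend. Next row=LF[7]=5
Reversed output: uwvuuuu$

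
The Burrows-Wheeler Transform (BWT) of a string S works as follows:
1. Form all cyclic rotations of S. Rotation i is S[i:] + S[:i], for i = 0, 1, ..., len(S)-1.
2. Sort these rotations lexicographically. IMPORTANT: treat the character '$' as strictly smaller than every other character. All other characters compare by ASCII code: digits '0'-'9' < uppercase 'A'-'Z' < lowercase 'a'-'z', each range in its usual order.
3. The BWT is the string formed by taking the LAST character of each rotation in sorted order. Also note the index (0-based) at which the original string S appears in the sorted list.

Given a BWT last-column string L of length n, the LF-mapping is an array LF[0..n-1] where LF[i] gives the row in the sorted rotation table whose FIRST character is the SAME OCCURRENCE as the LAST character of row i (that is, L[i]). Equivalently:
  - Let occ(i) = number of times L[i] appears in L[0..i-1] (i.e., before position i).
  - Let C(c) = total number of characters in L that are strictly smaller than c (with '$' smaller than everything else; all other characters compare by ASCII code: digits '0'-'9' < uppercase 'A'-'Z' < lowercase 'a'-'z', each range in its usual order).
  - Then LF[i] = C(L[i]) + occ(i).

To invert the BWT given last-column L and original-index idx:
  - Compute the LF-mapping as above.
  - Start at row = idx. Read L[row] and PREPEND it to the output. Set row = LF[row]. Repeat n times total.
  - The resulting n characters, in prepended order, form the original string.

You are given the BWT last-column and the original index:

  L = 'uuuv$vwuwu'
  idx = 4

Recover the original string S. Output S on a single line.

LF mapping: 1 2 3 6 0 7 8 4 9 5
Walk LF starting at row 4, prepending L[row]:
  step 1: row=4, L[4]='$', prepend. Next row=LF[4]=0
  step 2: row=0, L[0]='u', prepend. Next row=LF[0]=1
  step 3: row=1, L[1]='u', prepend. Next row=LF[1]=2
  step 4: row=2, L[2]='u', prepend. Next row=LF[2]=3
  step 5: row=3, L[3]='v', prepend. Next row=LF[3]=6
  step 6: row=6, L[6]='w', prepend. Next row=LF[6]=8
  step 7: row=8, L[8]='w', prepend. Next row=LF[8]=9
  step 8: row=9, L[9]='u', prepend. Next row=LF[9]=5
  step 9: row=5, L[5]='v', prepend. Next row=LF[5]=7
  step 10: row=7, L[7]='u', prepend. Next row=LF[7]=4
Reversed output: uvuwwvuuu$

Answer: uvuwwvuuu$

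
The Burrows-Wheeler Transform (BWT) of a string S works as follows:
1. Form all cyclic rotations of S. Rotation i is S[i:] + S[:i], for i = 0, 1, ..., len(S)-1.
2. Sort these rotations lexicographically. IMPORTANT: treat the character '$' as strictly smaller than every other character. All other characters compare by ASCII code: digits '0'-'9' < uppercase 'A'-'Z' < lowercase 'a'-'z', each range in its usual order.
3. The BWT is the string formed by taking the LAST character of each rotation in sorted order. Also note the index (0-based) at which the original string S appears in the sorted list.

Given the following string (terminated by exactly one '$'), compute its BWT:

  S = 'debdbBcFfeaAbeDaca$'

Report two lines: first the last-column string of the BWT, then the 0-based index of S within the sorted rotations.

All 19 rotations (rotation i = S[i:]+S[:i]):
  rot[0] = debdbBcFfeaAbeDaca$
  rot[1] = ebdbBcFfeaAbeDaca$d
  rot[2] = bdbBcFfeaAbeDaca$de
  rot[3] = dbBcFfeaAbeDaca$deb
  rot[4] = bBcFfeaAbeDaca$debd
  rot[5] = BcFfeaAbeDaca$debdb
  rot[6] = cFfeaAbeDaca$debdbB
  rot[7] = FfeaAbeDaca$debdbBc
  rot[8] = feaAbeDaca$debdbBcF
  rot[9] = eaAbeDaca$debdbBcFf
  rot[10] = aAbeDaca$debdbBcFfe
  rot[11] = AbeDaca$debdbBcFfea
  rot[12] = beDaca$debdbBcFfeaA
  rot[13] = eDaca$debdbBcFfeaAb
  rot[14] = Daca$debdbBcFfeaAbe
  rot[15] = aca$debdbBcFfeaAbeD
  rot[16] = ca$debdbBcFfeaAbeDa
  rot[17] = a$debdbBcFfeaAbeDac
  rot[18] = $debdbBcFfeaAbeDaca
Sorted (with $ < everything):
  sorted[0] = $debdbBcFfeaAbeDaca  (last char: 'a')
  sorted[1] = AbeDaca$debdbBcFfea  (last char: 'a')
  sorted[2] = BcFfeaAbeDaca$debdb  (last char: 'b')
  sorted[3] = Daca$debdbBcFfeaAbe  (last char: 'e')
  sorted[4] = FfeaAbeDaca$debdbBc  (last char: 'c')
  sorted[5] = a$debdbBcFfeaAbeDac  (last char: 'c')
  sorted[6] = aAbeDaca$debdbBcFfe  (last char: 'e')
  sorted[7] = aca$debdbBcFfeaAbeD  (last char: 'D')
  sorted[8] = bBcFfeaAbeDaca$debd  (last char: 'd')
  sorted[9] = bdbBcFfeaAbeDaca$de  (last char: 'e')
  sorted[10] = beDaca$debdbBcFfeaA  (last char: 'A')
  sorted[11] = cFfeaAbeDaca$debdbB  (last char: 'B')
  sorted[12] = ca$debdbBcFfeaAbeDa  (last char: 'a')
  sorted[13] = dbBcFfeaAbeDaca$deb  (last char: 'b')
  sorted[14] = debdbBcFfeaAbeDaca$  (last char: '$')
  sorted[15] = eDaca$debdbBcFfeaAb  (last char: 'b')
  sorted[16] = eaAbeDaca$debdbBcFf  (last char: 'f')
  sorted[17] = ebdbBcFfeaAbeDaca$d  (last char: 'd')
  sorted[18] = feaAbeDaca$debdbBcF  (last char: 'F')
Last column: aabecceDdeABab$bfdF
Original string S is at sorted index 14

Answer: aabecceDdeABab$bfdF
14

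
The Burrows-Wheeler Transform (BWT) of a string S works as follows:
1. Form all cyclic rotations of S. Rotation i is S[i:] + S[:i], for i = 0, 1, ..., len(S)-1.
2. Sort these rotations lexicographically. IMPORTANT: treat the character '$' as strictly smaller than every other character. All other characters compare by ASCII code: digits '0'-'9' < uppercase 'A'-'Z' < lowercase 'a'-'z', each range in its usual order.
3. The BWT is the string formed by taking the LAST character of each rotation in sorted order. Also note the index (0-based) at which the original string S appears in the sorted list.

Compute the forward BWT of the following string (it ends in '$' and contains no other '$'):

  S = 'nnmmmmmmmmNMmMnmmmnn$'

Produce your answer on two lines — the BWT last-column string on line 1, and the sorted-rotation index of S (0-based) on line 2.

All 21 rotations (rotation i = S[i:]+S[:i]):
  rot[0] = nnmmmmmmmmNMmMnmmmnn$
  rot[1] = nmmmmmmmmNMmMnmmmnn$n
  rot[2] = mmmmmmmmNMmMnmmmnn$nn
  rot[3] = mmmmmmmNMmMnmmmnn$nnm
  rot[4] = mmmmmmNMmMnmmmnn$nnmm
  rot[5] = mmmmmNMmMnmmmnn$nnmmm
  rot[6] = mmmmNMmMnmmmnn$nnmmmm
  rot[7] = mmmNMmMnmmmnn$nnmmmmm
  rot[8] = mmNMmMnmmmnn$nnmmmmmm
  rot[9] = mNMmMnmmmnn$nnmmmmmmm
  rot[10] = NMmMnmmmnn$nnmmmmmmmm
  rot[11] = MmMnmmmnn$nnmmmmmmmmN
  rot[12] = mMnmmmnn$nnmmmmmmmmNM
  rot[13] = Mnmmmnn$nnmmmmmmmmNMm
  rot[14] = nmmmnn$nnmmmmmmmmNMmM
  rot[15] = mmmnn$nnmmmmmmmmNMmMn
  rot[16] = mmnn$nnmmmmmmmmNMmMnm
  rot[17] = mnn$nnmmmmmmmmNMmMnmm
  rot[18] = nn$nnmmmmmmmmNMmMnmmm
  rot[19] = n$nnmmmmmmmmNMmMnmmmn
  rot[20] = $nnmmmmmmmmNMmMnmmmnn
Sorted (with $ < everything):
  sorted[0] = $nnmmmmmmmmNMmMnmmmnn  (last char: 'n')
  sorted[1] = MmMnmmmnn$nnmmmmmmmmN  (last char: 'N')
  sorted[2] = Mnmmmnn$nnmmmmmmmmNMm  (last char: 'm')
  sorted[3] = NMmMnmmmnn$nnmmmmmmmm  (last char: 'm')
  sorted[4] = mMnmmmnn$nnmmmmmmmmNM  (last char: 'M')
  sorted[5] = mNMmMnmmmnn$nnmmmmmmm  (last char: 'm')
  sorted[6] = mmNMmMnmmmnn$nnmmmmmm  (last char: 'm')
  sorted[7] = mmmNMmMnmmmnn$nnmmmmm  (last char: 'm')
  sorted[8] = mmmmNMmMnmmmnn$nnmmmm  (last char: 'm')
  sorted[9] = mmmmmNMmMnmmmnn$nnmmm  (last char: 'm')
  sorted[10] = mmmmmmNMmMnmmmnn$nnmm  (last char: 'm')
  sorted[11] = mmmmmmmNMmMnmmmnn$nnm  (last char: 'm')
  sorted[12] = mmmmmmmmNMmMnmmmnn$nn  (last char: 'n')
  sorted[13] = mmmnn$nnmmmmmmmmNMmMn  (last char: 'n')
  sorted[14] = mmnn$nnmmmmmmmmNMmMnm  (last char: 'm')
  sorted[15] = mnn$nnmmmmmmmmNMmMnmm  (last char: 'm')
  sorted[16] = n$nnmmmmmmmmNMmMnmmmn  (last char: 'n')
  sorted[17] = nmmmmmmmmNMmMnmmmnn$n  (last char: 'n')
  sorted[18] = nmmmnn$nnmmmmmmmmNMmM  (last char: 'M')
  sorted[19] = nn$nnmmmmmmmmNMmMnmmm  (last char: 'm')
  sorted[20] = nnmmmmmmmmNMmMnmmmnn$  (last char: '$')
Last column: nNmmMmmmmmmmnnmmnnMm$
Original string S is at sorted index 20

Answer: nNmmMmmmmmmmnnmmnnMm$
20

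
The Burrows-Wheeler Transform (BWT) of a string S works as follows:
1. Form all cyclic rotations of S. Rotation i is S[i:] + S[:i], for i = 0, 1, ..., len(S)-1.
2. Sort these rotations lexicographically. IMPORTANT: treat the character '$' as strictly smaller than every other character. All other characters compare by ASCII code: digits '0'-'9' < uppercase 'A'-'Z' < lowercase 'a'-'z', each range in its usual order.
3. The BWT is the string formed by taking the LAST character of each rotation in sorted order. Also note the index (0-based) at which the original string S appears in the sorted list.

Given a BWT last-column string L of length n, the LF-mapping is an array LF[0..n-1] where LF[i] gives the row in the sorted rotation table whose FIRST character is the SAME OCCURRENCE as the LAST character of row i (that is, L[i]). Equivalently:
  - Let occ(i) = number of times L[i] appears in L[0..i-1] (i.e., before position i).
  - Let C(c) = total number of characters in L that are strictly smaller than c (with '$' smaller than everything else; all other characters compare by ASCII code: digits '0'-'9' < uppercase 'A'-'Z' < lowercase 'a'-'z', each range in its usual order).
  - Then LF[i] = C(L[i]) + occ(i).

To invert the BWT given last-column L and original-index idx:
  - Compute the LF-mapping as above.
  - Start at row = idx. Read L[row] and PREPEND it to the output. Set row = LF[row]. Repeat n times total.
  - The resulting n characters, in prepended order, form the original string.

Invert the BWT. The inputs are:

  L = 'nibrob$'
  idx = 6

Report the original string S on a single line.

Answer: ribbon$

Derivation:
LF mapping: 4 3 1 6 5 2 0
Walk LF starting at row 6, prepending L[row]:
  step 1: row=6, L[6]='$', prepend. Next row=LF[6]=0
  step 2: row=0, L[0]='n', prepend. Next row=LF[0]=4
  step 3: row=4, L[4]='o', prepend. Next row=LF[4]=5
  step 4: row=5, L[5]='b', prepend. Next row=LF[5]=2
  step 5: row=2, L[2]='b', prepend. Next row=LF[2]=1
  step 6: row=1, L[1]='i', prepend. Next row=LF[1]=3
  step 7: row=3, L[3]='r', prepend. Next row=LF[3]=6
Reversed output: ribbon$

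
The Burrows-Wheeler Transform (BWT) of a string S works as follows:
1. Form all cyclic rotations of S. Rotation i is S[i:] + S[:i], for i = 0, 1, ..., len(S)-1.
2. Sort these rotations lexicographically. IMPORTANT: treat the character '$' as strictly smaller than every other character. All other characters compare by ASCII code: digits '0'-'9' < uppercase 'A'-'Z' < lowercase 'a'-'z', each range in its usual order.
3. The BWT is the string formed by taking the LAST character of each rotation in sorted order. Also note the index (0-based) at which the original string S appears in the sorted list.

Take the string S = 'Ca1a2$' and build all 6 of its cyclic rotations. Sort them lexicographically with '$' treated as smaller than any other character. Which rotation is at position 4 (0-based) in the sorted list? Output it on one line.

All 6 rotations (rotation i = S[i:]+S[:i]):
  rot[0] = Ca1a2$
  rot[1] = a1a2$C
  rot[2] = 1a2$Ca
  rot[3] = a2$Ca1
  rot[4] = 2$Ca1a
  rot[5] = $Ca1a2
Sorted (with $ < everything):
  sorted[0] = $Ca1a2
  sorted[1] = 1a2$Ca
  sorted[2] = 2$Ca1a
  sorted[3] = Ca1a2$
  sorted[4] = a1a2$C
  sorted[5] = a2$Ca1
sorted[4] = a1a2$C

Answer: a1a2$C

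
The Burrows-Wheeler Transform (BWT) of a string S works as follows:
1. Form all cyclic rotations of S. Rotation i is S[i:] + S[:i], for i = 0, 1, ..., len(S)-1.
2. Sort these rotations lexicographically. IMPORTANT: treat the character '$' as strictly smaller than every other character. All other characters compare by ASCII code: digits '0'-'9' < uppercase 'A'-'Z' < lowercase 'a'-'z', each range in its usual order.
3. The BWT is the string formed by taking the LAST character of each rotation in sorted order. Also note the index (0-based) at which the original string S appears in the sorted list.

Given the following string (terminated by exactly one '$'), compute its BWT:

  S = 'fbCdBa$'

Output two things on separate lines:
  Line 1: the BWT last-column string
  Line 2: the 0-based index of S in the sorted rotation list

Answer: adbBfC$
6

Derivation:
All 7 rotations (rotation i = S[i:]+S[:i]):
  rot[0] = fbCdBa$
  rot[1] = bCdBa$f
  rot[2] = CdBa$fb
  rot[3] = dBa$fbC
  rot[4] = Ba$fbCd
  rot[5] = a$fbCdB
  rot[6] = $fbCdBa
Sorted (with $ < everything):
  sorted[0] = $fbCdBa  (last char: 'a')
  sorted[1] = Ba$fbCd  (last char: 'd')
  sorted[2] = CdBa$fb  (last char: 'b')
  sorted[3] = a$fbCdB  (last char: 'B')
  sorted[4] = bCdBa$f  (last char: 'f')
  sorted[5] = dBa$fbC  (last char: 'C')
  sorted[6] = fbCdBa$  (last char: '$')
Last column: adbBfC$
Original string S is at sorted index 6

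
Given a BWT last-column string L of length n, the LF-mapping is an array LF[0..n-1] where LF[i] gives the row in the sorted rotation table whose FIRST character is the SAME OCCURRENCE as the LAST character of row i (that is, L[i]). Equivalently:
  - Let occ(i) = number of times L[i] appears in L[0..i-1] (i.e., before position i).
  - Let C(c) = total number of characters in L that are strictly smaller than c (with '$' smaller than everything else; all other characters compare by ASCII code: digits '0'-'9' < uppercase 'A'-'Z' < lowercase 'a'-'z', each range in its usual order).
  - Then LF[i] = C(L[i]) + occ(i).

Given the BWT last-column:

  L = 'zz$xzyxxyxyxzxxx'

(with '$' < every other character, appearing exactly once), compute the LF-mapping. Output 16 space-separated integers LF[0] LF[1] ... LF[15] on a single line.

Char counts: '$':1, 'x':8, 'y':3, 'z':4
C (first-col start): C('$')=0, C('x')=1, C('y')=9, C('z')=12
L[0]='z': occ=0, LF[0]=C('z')+0=12+0=12
L[1]='z': occ=1, LF[1]=C('z')+1=12+1=13
L[2]='$': occ=0, LF[2]=C('$')+0=0+0=0
L[3]='x': occ=0, LF[3]=C('x')+0=1+0=1
L[4]='z': occ=2, LF[4]=C('z')+2=12+2=14
L[5]='y': occ=0, LF[5]=C('y')+0=9+0=9
L[6]='x': occ=1, LF[6]=C('x')+1=1+1=2
L[7]='x': occ=2, LF[7]=C('x')+2=1+2=3
L[8]='y': occ=1, LF[8]=C('y')+1=9+1=10
L[9]='x': occ=3, LF[9]=C('x')+3=1+3=4
L[10]='y': occ=2, LF[10]=C('y')+2=9+2=11
L[11]='x': occ=4, LF[11]=C('x')+4=1+4=5
L[12]='z': occ=3, LF[12]=C('z')+3=12+3=15
L[13]='x': occ=5, LF[13]=C('x')+5=1+5=6
L[14]='x': occ=6, LF[14]=C('x')+6=1+6=7
L[15]='x': occ=7, LF[15]=C('x')+7=1+7=8

Answer: 12 13 0 1 14 9 2 3 10 4 11 5 15 6 7 8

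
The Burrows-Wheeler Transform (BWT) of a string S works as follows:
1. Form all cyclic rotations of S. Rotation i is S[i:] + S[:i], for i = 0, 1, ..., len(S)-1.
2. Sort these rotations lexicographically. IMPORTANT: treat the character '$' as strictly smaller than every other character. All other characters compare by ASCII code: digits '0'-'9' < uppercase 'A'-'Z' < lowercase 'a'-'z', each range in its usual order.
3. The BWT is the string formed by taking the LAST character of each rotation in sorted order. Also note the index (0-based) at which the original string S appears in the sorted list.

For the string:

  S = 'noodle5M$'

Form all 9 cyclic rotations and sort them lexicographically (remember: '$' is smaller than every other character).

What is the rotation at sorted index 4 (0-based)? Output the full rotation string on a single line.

Answer: e5M$noodl

Derivation:
All 9 rotations (rotation i = S[i:]+S[:i]):
  rot[0] = noodle5M$
  rot[1] = oodle5M$n
  rot[2] = odle5M$no
  rot[3] = dle5M$noo
  rot[4] = le5M$nood
  rot[5] = e5M$noodl
  rot[6] = 5M$noodle
  rot[7] = M$noodle5
  rot[8] = $noodle5M
Sorted (with $ < everything):
  sorted[0] = $noodle5M
  sorted[1] = 5M$noodle
  sorted[2] = M$noodle5
  sorted[3] = dle5M$noo
  sorted[4] = e5M$noodl
  sorted[5] = le5M$nood
  sorted[6] = noodle5M$
  sorted[7] = odle5M$no
  sorted[8] = oodle5M$n
sorted[4] = e5M$noodl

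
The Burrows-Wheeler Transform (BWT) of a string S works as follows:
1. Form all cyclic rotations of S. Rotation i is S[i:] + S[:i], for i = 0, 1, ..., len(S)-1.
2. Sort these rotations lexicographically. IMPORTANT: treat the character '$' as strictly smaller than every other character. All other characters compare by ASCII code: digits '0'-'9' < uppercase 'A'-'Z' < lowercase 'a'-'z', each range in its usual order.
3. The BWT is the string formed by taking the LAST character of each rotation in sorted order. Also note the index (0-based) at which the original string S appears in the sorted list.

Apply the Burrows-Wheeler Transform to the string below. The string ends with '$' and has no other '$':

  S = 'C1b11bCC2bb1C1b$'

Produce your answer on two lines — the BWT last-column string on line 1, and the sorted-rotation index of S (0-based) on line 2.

Answer: bbbCC1C1$Cb11b12
8

Derivation:
All 16 rotations (rotation i = S[i:]+S[:i]):
  rot[0] = C1b11bCC2bb1C1b$
  rot[1] = 1b11bCC2bb1C1b$C
  rot[2] = b11bCC2bb1C1b$C1
  rot[3] = 11bCC2bb1C1b$C1b
  rot[4] = 1bCC2bb1C1b$C1b1
  rot[5] = bCC2bb1C1b$C1b11
  rot[6] = CC2bb1C1b$C1b11b
  rot[7] = C2bb1C1b$C1b11bC
  rot[8] = 2bb1C1b$C1b11bCC
  rot[9] = bb1C1b$C1b11bCC2
  rot[10] = b1C1b$C1b11bCC2b
  rot[11] = 1C1b$C1b11bCC2bb
  rot[12] = C1b$C1b11bCC2bb1
  rot[13] = 1b$C1b11bCC2bb1C
  rot[14] = b$C1b11bCC2bb1C1
  rot[15] = $C1b11bCC2bb1C1b
Sorted (with $ < everything):
  sorted[0] = $C1b11bCC2bb1C1b  (last char: 'b')
  sorted[1] = 11bCC2bb1C1b$C1b  (last char: 'b')
  sorted[2] = 1C1b$C1b11bCC2bb  (last char: 'b')
  sorted[3] = 1b$C1b11bCC2bb1C  (last char: 'C')
  sorted[4] = 1b11bCC2bb1C1b$C  (last char: 'C')
  sorted[5] = 1bCC2bb1C1b$C1b1  (last char: '1')
  sorted[6] = 2bb1C1b$C1b11bCC  (last char: 'C')
  sorted[7] = C1b$C1b11bCC2bb1  (last char: '1')
  sorted[8] = C1b11bCC2bb1C1b$  (last char: '$')
  sorted[9] = C2bb1C1b$C1b11bC  (last char: 'C')
  sorted[10] = CC2bb1C1b$C1b11b  (last char: 'b')
  sorted[11] = b$C1b11bCC2bb1C1  (last char: '1')
  sorted[12] = b11bCC2bb1C1b$C1  (last char: '1')
  sorted[13] = b1C1b$C1b11bCC2b  (last char: 'b')
  sorted[14] = bCC2bb1C1b$C1b11  (last char: '1')
  sorted[15] = bb1C1b$C1b11bCC2  (last char: '2')
Last column: bbbCC1C1$Cb11b12
Original string S is at sorted index 8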